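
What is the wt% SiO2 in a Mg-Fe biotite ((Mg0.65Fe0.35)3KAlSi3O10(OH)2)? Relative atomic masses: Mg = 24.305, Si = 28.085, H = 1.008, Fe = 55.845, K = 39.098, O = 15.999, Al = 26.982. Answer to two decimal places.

40.02 wt%

Formula mass = 450.371 g/mol.
3 Si → 3.0000 mol SiO2 per formula unit; M(SiO2) = 60.083, so SiO2 mass = 180.249 g.
180.249/450.371 × 100 = 40.02 wt%.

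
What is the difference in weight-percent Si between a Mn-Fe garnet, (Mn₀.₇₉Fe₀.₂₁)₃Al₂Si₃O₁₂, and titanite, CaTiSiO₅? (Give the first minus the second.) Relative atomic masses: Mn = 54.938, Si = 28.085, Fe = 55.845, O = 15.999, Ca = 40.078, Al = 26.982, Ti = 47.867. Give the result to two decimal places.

First mineral: 84.255 g Si in 495.592 g formula = 17.00 wt% Si.
Second mineral: 28.085 g Si in 196.025 g formula = 14.33 wt% Si.
17.00% − 14.33% gives a difference of 2.67 percentage points.

2.67 percentage points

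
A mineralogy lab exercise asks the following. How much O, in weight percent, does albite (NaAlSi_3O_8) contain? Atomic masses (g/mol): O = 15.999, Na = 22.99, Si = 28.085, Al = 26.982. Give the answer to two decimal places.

Formula mass = 1*22.99 + 1*26.982 + 3*28.085 + 8*15.999 = 262.219 g/mol, of which 127.992 g is O.
So O makes up 127.992/262.219 = 0.4881 of the mass, i.e. 48.81%.

48.81 weight percent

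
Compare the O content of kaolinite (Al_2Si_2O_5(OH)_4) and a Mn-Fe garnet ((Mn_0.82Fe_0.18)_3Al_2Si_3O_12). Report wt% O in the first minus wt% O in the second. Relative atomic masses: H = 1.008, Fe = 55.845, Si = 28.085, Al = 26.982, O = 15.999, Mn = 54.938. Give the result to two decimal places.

O in Al_2Si_2O_5(OH)_4: molar mass 258.157 g/mol; 9×15.999 = 143.991 g → 55.78 wt%.
O in (Mn_0.82Fe_0.18)_3Al_2Si_3O_12: molar mass 495.511 g/mol; 12×15.999 = 191.988 g → 38.75 wt%.
Difference = 55.78 − 38.75 = 17.03 percentage points.

17.03 percentage points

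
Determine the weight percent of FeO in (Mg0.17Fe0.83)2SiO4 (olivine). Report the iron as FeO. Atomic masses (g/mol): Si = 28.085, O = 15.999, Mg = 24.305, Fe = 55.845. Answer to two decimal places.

Formula mass = 193.047 g/mol.
1.66 Fe → 1.6600 mol FeO per formula unit; M(FeO) = 71.844, so FeO mass = 119.261 g.
119.261/193.047 × 100 = 61.78 wt%.

61.78 wt%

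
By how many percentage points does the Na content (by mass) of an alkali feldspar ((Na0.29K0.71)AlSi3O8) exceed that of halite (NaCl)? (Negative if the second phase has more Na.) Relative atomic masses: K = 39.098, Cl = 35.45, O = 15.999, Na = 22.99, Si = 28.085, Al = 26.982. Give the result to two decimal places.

M((Na0.29K0.71)AlSi3O8) = 273.656 g/mol, so wt% Na = 6.667/273.656 × 100 = 2.44%.
M(NaCl) = 58.440 g/mol, so wt% Na = 22.990/58.440 × 100 = 39.34%.
2.44 − 39.34 = -36.90 pp.

-36.90 percentage points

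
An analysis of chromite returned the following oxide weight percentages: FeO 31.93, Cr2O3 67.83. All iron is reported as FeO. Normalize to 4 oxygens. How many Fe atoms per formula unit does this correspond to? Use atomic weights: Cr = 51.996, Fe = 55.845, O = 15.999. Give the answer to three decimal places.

FeO (M=71.844): mol = 0.44444; Fe = 0.44444, O = 0.44444.
Cr2O3 (M=151.989): mol = 0.44628; Cr = 0.89256, O = 1.33884.
ΣO = 1.78328; factor = 4/ΣO = 2.24306.
Fe apfu = 0.44444 × 2.24306 = 0.997.

0.997 Fe apfu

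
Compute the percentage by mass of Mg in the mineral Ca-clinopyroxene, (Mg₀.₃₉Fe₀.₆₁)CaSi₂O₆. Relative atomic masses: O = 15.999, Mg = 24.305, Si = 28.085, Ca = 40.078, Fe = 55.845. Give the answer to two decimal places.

Molar mass of (Mg₀.₃₉Fe₀.₆₁)CaSi₂O₆: 0.39×24.305 + 0.61×55.845 + 1×40.078 + 2×28.085 + 6×15.999 = 235.786 g/mol.
Mass of Mg per formula unit: 0.39 × 24.305 = 9.479 g.
Weight fraction Mg = 9.479 / 235.786 = 0.0402.

4.02 mass %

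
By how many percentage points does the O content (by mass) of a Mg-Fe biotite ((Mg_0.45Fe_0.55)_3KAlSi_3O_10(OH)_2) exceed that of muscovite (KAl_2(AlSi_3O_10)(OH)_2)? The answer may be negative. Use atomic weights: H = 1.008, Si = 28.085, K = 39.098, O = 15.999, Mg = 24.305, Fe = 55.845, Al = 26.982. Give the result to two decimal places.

-7.29 percentage points

First mineral: 191.988 g O in 469.295 g formula = 40.91 wt% O.
Second mineral: 191.988 g O in 398.303 g formula = 48.20 wt% O.
40.91% − 48.20% gives a difference of -7.29 percentage points.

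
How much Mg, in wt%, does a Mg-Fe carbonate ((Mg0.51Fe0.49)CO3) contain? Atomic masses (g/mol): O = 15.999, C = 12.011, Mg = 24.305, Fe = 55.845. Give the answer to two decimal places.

Formula mass = 0.51·24.305 + 0.49·55.845 + 1·12.011 + 3·15.999 = 99.768 g/mol, of which 12.396 g is Mg.
So Mg makes up 12.396/99.768 = 0.1242 of the mass, i.e. 12.42%.

12.42 wt%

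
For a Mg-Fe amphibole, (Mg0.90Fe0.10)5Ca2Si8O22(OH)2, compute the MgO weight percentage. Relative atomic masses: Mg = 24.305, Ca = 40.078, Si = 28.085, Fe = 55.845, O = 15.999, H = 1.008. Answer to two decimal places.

21.90 wt%

Molar mass of (Mg0.90Fe0.10)5Ca2Si8O22(OH)2 = 4.50*24.305 + 0.50*55.845 + 2*40.078 + 8*28.085 + 24*15.999 + 2*1.008 = 828.123 g/mol.
Each formula unit contains 4.50 Mg, equivalent to 4.50/1 = 4.5000 mol MgO.
M(MgO) = 1×24.305 + 1×15.999 = 40.304 g/mol.
Mass of MgO per formula unit = 4.5000 × 40.304 = 181.368 g.
MgO wt% = 181.368 / 828.123 × 100 = 21.90%.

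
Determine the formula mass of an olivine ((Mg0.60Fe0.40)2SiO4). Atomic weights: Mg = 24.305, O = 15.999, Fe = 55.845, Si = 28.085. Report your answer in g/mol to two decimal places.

165.92 g/mol

The formula mass is the sum 1.20(24.305) + 0.80(55.845) + 1(28.085) + 4(15.999).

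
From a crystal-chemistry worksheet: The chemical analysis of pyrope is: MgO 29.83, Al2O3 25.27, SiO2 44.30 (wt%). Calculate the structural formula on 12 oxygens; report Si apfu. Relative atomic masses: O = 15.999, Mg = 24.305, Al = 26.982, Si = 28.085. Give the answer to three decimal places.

2.991 Si apfu

MgO (M=40.304): mol = 0.74013; Mg = 0.74013, O = 0.74013.
Al2O3 (M=101.961): mol = 0.24784; Al = 0.49568, O = 0.74352.
SiO2 (M=60.083): mol = 0.73731; Si = 0.73731, O = 1.47462.
ΣO = 2.95827; factor = 12/ΣO = 4.05642.
Si apfu = 0.73731 × 4.05642 = 2.991.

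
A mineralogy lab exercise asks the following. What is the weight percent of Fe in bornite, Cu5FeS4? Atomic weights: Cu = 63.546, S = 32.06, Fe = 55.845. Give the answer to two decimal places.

M(Cu5FeS4) = 501.815 g/mol.
Fe contributes 1 × 55.845 = 55.845 g per mole.
55.845/501.815 = 0.1113 → 11.13%.

11.13 mass %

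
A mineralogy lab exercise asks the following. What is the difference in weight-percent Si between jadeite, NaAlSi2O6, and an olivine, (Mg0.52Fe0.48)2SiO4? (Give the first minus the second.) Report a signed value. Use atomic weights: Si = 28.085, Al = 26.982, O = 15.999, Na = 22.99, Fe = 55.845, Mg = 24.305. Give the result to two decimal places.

11.36 percentage points

Si in NaAlSi2O6: molar mass 202.136 g/mol; 2×28.085 = 56.170 g → 27.79 wt%.
Si in (Mg0.52Fe0.48)2SiO4: molar mass 170.969 g/mol; 1×28.085 = 28.085 g → 16.43 wt%.
Difference = 27.79 − 16.43 = 11.36 percentage points.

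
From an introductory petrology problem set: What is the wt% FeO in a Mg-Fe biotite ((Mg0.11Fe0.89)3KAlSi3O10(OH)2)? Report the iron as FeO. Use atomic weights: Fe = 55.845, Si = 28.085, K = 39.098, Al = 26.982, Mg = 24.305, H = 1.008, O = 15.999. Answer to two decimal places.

Molar mass of (Mg0.11Fe0.89)3KAlSi3O10(OH)2 = 0.33×24.305 + 2.67×55.845 + 1×39.098 + 1×26.982 + 3×28.085 + 12×15.999 + 2×1.008 = 501.466 g/mol.
Each formula unit contains 2.67 Fe, equivalent to 2.67/1 = 2.6700 mol FeO.
M(FeO) = 1×55.845 + 1×15.999 = 71.844 g/mol.
Mass of FeO per formula unit = 2.6700 × 71.844 = 191.823 g.
FeO wt% = 191.823 / 501.466 × 100 = 38.25%.

38.25 wt%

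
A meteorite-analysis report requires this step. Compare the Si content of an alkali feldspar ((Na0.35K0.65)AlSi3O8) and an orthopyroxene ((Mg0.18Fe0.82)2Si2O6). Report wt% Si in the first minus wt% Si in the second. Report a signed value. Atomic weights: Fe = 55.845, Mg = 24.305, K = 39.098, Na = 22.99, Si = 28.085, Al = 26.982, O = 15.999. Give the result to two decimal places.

M((Na0.35K0.65)AlSi3O8) = 272.689 g/mol, so wt% Si = 84.255/272.689 × 100 = 30.90%.
M((Mg0.18Fe0.82)2Si2O6) = 252.500 g/mol, so wt% Si = 56.170/252.500 × 100 = 22.25%.
30.90 − 22.25 = 8.65 pp.

8.65 percentage points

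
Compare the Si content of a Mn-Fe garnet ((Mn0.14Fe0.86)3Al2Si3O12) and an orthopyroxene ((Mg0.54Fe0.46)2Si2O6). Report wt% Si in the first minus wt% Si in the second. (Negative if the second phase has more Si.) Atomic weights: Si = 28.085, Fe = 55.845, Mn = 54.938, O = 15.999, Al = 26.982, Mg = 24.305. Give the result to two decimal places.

-7.50 percentage points

Si in (Mn0.14Fe0.86)3Al2Si3O12: molar mass 497.361 g/mol; 3×28.085 = 84.255 g → 16.94 wt%.
Si in (Mg0.54Fe0.46)2Si2O6: molar mass 229.791 g/mol; 2×28.085 = 56.170 g → 24.44 wt%.
Difference = 16.94 − 24.44 = -7.50 percentage points.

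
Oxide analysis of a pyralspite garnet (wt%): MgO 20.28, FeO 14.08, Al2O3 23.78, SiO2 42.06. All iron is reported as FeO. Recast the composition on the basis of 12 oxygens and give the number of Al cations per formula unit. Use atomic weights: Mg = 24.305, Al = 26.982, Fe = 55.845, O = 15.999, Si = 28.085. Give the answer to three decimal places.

2.000 Al apfu

MgO: 20.28/40.304 = 0.50318 mol → 0.50318 mol Mg, 0.50318 mol O.
FeO: 14.08/71.844 = 0.19598 mol → 0.19598 mol Fe, 0.19598 mol O.
Al2O3: 23.78/101.961 = 0.23323 mol → 0.46646 mol Al, 0.69969 mol O.
SiO2: 42.06/60.083 = 0.70003 mol → 0.70003 mol Si, 1.40006 mol O.
Total oxygen = 2.79891 mol. Normalization factor = 12/2.79891 = 4.28738.
Al per 12 O = 0.46646 × 4.28738 = 2.000.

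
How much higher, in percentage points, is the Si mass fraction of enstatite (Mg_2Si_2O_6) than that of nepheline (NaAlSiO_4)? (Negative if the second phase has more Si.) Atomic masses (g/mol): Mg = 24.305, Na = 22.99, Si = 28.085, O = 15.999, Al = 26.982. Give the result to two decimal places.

8.21 percentage points

First mineral: 56.170 g Si in 200.774 g formula = 27.98 wt% Si.
Second mineral: 28.085 g Si in 142.053 g formula = 19.77 wt% Si.
27.98% − 19.77% gives a difference of 8.21 percentage points.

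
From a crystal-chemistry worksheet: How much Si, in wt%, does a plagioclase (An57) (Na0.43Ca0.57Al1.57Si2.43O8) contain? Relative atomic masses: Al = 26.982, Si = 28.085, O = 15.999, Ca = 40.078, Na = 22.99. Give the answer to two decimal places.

25.15 wt%

Formula mass = 0.43*22.99 + 0.57*40.078 + 1.57*26.982 + 2.43*28.085 + 8*15.999 = 271.330 g/mol, of which 68.247 g is Si.
So Si makes up 68.247/271.330 = 0.2515 of the mass, i.e. 25.15%.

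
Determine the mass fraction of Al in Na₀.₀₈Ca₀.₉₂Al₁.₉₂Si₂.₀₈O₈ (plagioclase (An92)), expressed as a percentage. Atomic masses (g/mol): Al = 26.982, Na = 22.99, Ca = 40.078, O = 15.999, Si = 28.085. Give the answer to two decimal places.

Molar mass of Na₀.₀₈Ca₀.₉₂Al₁.₉₂Si₂.₀₈O₈: 0.08·22.99 + 0.92·40.078 + 1.92·26.982 + 2.08·28.085 + 8·15.999 = 276.925 g/mol.
Mass of Al per formula unit: 1.92 × 26.982 = 51.805 g.
Weight fraction Al = 51.805 / 276.925 = 0.1871.

18.71 weight percent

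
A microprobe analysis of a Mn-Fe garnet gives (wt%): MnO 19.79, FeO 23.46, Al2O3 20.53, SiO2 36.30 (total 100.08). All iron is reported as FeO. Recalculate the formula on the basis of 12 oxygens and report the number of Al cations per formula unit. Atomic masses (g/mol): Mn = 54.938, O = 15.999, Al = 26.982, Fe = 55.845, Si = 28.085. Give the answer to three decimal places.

1.999 Al apfu

MnO (M=70.937): mol = 0.27898; Mn = 0.27898, O = 0.27898.
FeO (M=71.844): mol = 0.32654; Fe = 0.32654, O = 0.32654.
Al2O3 (M=101.961): mol = 0.20135; Al = 0.40270, O = 0.60405.
SiO2 (M=60.083): mol = 0.60416; Si = 0.60416, O = 1.20832.
ΣO = 2.41789; factor = 12/ΣO = 4.96300.
Al apfu = 0.40270 × 4.96300 = 1.999.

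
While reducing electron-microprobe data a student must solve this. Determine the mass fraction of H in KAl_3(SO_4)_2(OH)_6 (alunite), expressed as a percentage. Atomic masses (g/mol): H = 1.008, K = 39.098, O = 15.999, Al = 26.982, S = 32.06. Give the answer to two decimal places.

1.46 weight percent

M(KAl_3(SO_4)_2(OH)_6) = 414.198 g/mol.
H contributes 6 × 1.008 = 6.048 g per mole.
6.048/414.198 = 0.0146 → 1.46%.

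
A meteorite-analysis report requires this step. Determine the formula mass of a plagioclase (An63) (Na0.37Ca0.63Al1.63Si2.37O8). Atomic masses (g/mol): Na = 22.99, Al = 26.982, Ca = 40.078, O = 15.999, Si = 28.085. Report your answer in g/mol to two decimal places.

M = 0.37·22.99 + 0.63·40.078 + 1.63·26.982 + 2.37·28.085 + 8·15.999

272.29 g/mol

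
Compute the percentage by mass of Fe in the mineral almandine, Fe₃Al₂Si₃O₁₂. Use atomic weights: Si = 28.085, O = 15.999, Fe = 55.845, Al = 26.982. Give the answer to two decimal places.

33.66 mass %

M(Fe₃Al₂Si₃O₁₂) = 497.742 g/mol.
Fe contributes 3 × 55.845 = 167.535 g per mole.
167.535/497.742 = 0.3366 → 33.66%.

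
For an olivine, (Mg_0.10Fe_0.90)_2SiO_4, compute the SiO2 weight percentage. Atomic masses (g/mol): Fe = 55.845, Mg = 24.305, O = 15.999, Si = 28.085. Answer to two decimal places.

Formula mass = 197.463 g/mol.
1 Si → 1.0000 mol SiO2 per formula unit; M(SiO2) = 60.083, so SiO2 mass = 60.083 g.
60.083/197.463 × 100 = 30.43 wt%.

30.43 wt%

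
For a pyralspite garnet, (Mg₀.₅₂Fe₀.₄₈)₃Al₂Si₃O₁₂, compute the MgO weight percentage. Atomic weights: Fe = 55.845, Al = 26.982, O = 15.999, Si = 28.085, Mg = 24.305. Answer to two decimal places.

M((Mg₀.₅₂Fe₀.₄₈)₃Al₂Si₃O₁₂) = 448.540 g/mol; M(MgO) = 40.304 g/mol.
Moles MgO per formula unit = 1.56 Mg ÷ 1 = 1.5600.
MgO fraction = (1.5600 × 40.304) / 448.540 = 62.874/448.540 = 0.1402.

14.02 wt%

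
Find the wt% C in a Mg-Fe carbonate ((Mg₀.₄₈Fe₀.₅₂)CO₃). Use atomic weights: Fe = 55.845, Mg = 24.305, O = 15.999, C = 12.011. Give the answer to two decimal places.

Molar mass of (Mg₀.₄₈Fe₀.₅₂)CO₃: 0.48*24.305 + 0.52*55.845 + 1*12.011 + 3*15.999 = 100.714 g/mol.
Mass of C per formula unit: 1 × 12.011 = 12.011 g.
Weight fraction C = 12.011 / 100.714 = 0.1193.

11.93 mass %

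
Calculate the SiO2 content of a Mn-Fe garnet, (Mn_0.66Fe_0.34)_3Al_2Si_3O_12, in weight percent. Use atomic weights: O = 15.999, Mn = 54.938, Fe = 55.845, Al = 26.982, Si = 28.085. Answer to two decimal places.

36.34 wt%

Formula mass = 495.946 g/mol.
3 Si → 3.0000 mol SiO2 per formula unit; M(SiO2) = 60.083, so SiO2 mass = 180.249 g.
180.249/495.946 × 100 = 36.34 wt%.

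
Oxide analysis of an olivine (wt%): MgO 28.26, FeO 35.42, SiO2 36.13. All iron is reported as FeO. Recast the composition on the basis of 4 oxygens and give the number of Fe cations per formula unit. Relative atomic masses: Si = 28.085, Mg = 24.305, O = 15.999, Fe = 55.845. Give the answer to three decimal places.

MgO: 28.26/40.304 = 0.70117 mol → 0.70117 mol Mg, 0.70117 mol O.
FeO: 35.42/71.844 = 0.49301 mol → 0.49301 mol Fe, 0.49301 mol O.
SiO2: 36.13/60.083 = 0.60133 mol → 0.60133 mol Si, 1.20266 mol O.
Total oxygen = 2.39684 mol. Normalization factor = 4/2.39684 = 1.66886.
Fe per 4 O = 0.49301 × 1.66886 = 0.823.

0.823 Fe apfu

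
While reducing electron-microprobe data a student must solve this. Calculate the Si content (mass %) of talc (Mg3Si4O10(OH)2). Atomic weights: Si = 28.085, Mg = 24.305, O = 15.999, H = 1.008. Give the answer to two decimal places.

Molar mass of Mg3Si4O10(OH)2: 3*24.305 + 4*28.085 + 12*15.999 + 2*1.008 = 379.259 g/mol.
Mass of Si per formula unit: 4 × 28.085 = 112.340 g.
Weight fraction Si = 112.340 / 379.259 = 0.2962.

29.62 mass %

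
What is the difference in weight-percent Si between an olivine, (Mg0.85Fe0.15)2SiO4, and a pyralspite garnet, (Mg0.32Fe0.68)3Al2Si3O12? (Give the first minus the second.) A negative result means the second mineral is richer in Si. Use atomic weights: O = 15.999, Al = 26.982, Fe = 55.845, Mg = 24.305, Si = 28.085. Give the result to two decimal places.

0.68 percentage points

M((Mg0.85Fe0.15)2SiO4) = 150.153 g/mol, so wt% Si = 28.085/150.153 × 100 = 18.70%.
M((Mg0.32Fe0.68)3Al2Si3O12) = 467.464 g/mol, so wt% Si = 84.255/467.464 × 100 = 18.02%.
18.70 − 18.02 = 0.68 pp.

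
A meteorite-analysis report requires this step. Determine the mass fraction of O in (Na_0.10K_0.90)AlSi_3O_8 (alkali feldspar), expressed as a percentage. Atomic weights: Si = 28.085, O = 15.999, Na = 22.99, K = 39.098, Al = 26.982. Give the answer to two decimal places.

46.25 weight percent

Molar mass of (Na_0.10K_0.90)AlSi_3O_8: 0.10*22.99 + 0.90*39.098 + 1*26.982 + 3*28.085 + 8*15.999 = 276.716 g/mol.
Mass of O per formula unit: 8 × 15.999 = 127.992 g.
Weight fraction O = 127.992 / 276.716 = 0.4625.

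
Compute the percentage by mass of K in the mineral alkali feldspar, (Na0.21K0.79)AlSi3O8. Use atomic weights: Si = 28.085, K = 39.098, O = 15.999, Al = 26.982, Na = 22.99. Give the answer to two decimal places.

Molar mass of (Na0.21K0.79)AlSi3O8: 0.21*22.99 + 0.79*39.098 + 1*26.982 + 3*28.085 + 8*15.999 = 274.944 g/mol.
Mass of K per formula unit: 0.79 × 39.098 = 30.887 g.
Weight fraction K = 30.887 / 274.944 = 0.1123.

11.23 wt%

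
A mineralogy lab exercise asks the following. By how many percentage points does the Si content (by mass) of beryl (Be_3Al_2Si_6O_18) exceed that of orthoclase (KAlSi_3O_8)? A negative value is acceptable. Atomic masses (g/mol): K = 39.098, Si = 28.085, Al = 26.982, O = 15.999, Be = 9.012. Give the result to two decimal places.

First mineral: 168.510 g Si in 537.492 g formula = 31.35 wt% Si.
Second mineral: 84.255 g Si in 278.327 g formula = 30.27 wt% Si.
31.35% − 30.27% gives a difference of 1.08 percentage points.

1.08 percentage points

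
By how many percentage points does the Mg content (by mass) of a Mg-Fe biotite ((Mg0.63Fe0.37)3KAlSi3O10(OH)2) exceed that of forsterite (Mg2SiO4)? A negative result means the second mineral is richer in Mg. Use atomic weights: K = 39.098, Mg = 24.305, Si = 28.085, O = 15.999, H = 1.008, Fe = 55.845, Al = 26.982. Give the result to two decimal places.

-24.39 percentage points

First mineral: 45.936 g Mg in 452.263 g formula = 10.16 wt% Mg.
Second mineral: 48.610 g Mg in 140.691 g formula = 34.55 wt% Mg.
10.16% − 34.55% gives a difference of -24.39 percentage points.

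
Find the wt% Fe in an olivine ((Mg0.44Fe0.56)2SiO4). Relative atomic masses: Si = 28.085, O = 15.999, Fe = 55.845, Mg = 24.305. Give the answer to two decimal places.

M((Mg0.44Fe0.56)2SiO4) = 176.016 g/mol.
Fe contributes 1.12 × 55.845 = 62.546 g per mole.
62.546/176.016 = 0.3553 → 35.53%.

35.53 wt%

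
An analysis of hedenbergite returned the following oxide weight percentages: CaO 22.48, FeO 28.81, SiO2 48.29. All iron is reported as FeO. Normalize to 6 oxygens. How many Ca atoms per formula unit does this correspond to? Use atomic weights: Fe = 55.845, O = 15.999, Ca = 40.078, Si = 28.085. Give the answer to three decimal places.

0.998 Ca apfu

22.48 wt% CaO ÷ 56.077 g/mol = 0.40088 mol, giving 0.40088 Ca and 0.40088 O.
28.81 wt% FeO ÷ 71.844 g/mol = 0.40101 mol, giving 0.40101 Fe and 0.40101 O.
48.29 wt% SiO2 ÷ 60.083 g/mol = 0.80372 mol, giving 0.80372 Si and 1.60744 O.
Oxygen sums to 2.40933; scaling by 6/2.40933 = 2.49032 puts the formula on 6 O.
Ca: 0.40088 × 2.49032 = 0.998 atoms per formula unit.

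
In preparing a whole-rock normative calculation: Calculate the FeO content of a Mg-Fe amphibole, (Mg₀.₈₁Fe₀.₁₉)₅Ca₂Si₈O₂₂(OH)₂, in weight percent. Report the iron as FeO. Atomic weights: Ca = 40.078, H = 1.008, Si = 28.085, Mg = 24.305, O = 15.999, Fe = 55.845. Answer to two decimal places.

8.10 wt%

M((Mg₀.₈₁Fe₀.₁₉)₅Ca₂Si₈O₂₂(OH)₂) = 842.316 g/mol; M(FeO) = 71.844 g/mol.
Moles FeO per formula unit = 0.95 Fe ÷ 1 = 0.9500.
FeO fraction = (0.9500 × 71.844) / 842.316 = 68.252/842.316 = 0.0810.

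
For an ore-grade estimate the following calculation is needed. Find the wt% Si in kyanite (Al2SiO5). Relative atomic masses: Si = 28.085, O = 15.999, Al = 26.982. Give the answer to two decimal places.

Molar mass of Al2SiO5: 2×26.982 + 1×28.085 + 5×15.999 = 162.044 g/mol.
Mass of Si per formula unit: 1 × 28.085 = 28.085 g.
Weight fraction Si = 28.085 / 162.044 = 0.1733.

17.33 mass %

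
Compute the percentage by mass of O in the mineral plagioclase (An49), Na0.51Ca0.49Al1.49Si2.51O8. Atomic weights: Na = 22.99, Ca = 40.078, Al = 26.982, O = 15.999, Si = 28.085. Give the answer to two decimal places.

Formula mass = 0.51·22.99 + 0.49·40.078 + 1.49·26.982 + 2.51·28.085 + 8·15.999 = 270.052 g/mol, of which 127.992 g is O.
So O makes up 127.992/270.052 = 0.4740 of the mass, i.e. 47.40%.

47.40 weight percent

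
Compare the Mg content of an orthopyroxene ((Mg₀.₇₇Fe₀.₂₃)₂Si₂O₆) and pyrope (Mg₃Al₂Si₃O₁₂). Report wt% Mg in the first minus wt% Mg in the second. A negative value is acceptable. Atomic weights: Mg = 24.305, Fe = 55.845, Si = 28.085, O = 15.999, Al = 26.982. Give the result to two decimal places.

M((Mg₀.₇₇Fe₀.₂₃)₂Si₂O₆) = 215.282 g/mol, so wt% Mg = 37.430/215.282 × 100 = 17.39%.
M(Mg₃Al₂Si₃O₁₂) = 403.122 g/mol, so wt% Mg = 72.915/403.122 × 100 = 18.09%.
17.39 − 18.09 = -0.70 pp.

-0.70 percentage points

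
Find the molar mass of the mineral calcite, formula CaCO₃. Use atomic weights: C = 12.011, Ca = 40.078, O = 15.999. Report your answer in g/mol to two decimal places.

100.09 g/mol

The formula mass is the sum 1×40.078 + 1×12.011 + 3×15.999.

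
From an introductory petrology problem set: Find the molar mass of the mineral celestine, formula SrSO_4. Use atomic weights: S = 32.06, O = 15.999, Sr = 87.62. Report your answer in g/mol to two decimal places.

183.68 g/mol

M = 1×87.62 + 1×32.06 + 4×15.999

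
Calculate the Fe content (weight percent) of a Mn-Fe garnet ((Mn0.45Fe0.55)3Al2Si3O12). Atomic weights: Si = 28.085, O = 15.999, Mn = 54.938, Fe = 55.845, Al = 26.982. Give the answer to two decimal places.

Molar mass of (Mn0.45Fe0.55)3Al2Si3O12: 1.35×54.938 + 1.65×55.845 + 2×26.982 + 3×28.085 + 12×15.999 = 496.518 g/mol.
Mass of Fe per formula unit: 1.65 × 55.845 = 92.144 g.
Weight fraction Fe = 92.144 / 496.518 = 0.1856.

18.56 weight percent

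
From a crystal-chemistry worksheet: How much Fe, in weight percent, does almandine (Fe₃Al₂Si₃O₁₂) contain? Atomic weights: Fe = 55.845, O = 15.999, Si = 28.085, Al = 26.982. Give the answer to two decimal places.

Molar mass of Fe₃Al₂Si₃O₁₂: 3·55.845 + 2·26.982 + 3·28.085 + 12·15.999 = 497.742 g/mol.
Mass of Fe per formula unit: 3 × 55.845 = 167.535 g.
Weight fraction Fe = 167.535 / 497.742 = 0.3366.

33.66 weight percent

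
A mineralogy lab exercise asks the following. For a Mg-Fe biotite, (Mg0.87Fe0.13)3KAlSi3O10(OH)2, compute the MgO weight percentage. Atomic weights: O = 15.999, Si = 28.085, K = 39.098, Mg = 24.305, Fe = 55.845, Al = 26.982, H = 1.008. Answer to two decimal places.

24.49 wt%

Formula mass = 429.555 g/mol.
2.61 Mg → 2.6100 mol MgO per formula unit; M(MgO) = 40.304, so MgO mass = 105.193 g.
105.193/429.555 × 100 = 24.49 wt%.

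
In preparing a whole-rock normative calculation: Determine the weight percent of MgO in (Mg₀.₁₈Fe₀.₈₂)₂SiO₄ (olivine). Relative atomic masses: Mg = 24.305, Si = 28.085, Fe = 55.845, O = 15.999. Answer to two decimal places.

7.54 wt%

M((Mg₀.₁₈Fe₀.₈₂)₂SiO₄) = 192.417 g/mol; M(MgO) = 40.304 g/mol.
Moles MgO per formula unit = 0.36 Mg ÷ 1 = 0.3600.
MgO fraction = (0.3600 × 40.304) / 192.417 = 14.509/192.417 = 0.0754.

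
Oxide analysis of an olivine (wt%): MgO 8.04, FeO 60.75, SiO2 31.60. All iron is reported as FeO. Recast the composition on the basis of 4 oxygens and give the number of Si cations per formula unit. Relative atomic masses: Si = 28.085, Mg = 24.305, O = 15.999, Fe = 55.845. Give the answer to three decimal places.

1.003 Si apfu

MgO (M=40.304): mol = 0.19948; Mg = 0.19948, O = 0.19948.
FeO (M=71.844): mol = 0.84558; Fe = 0.84558, O = 0.84558.
SiO2 (M=60.083): mol = 0.52594; Si = 0.52594, O = 1.05188.
ΣO = 2.09694; factor = 4/ΣO = 1.90754.
Si apfu = 0.52594 × 1.90754 = 1.003.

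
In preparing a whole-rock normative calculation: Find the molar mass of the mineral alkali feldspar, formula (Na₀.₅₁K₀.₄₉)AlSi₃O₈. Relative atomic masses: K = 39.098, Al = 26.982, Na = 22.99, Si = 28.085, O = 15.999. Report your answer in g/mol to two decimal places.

Na: 0.51 × 22.99 = 11.7249
K: 0.49 × 39.098 = 19.1580
Al: 1 × 26.982 = 26.9820
Si: 3 × 28.085 = 84.2550
O: 8 × 15.999 = 127.9920
Summing the contributions gives the formula mass.

270.11 g/mol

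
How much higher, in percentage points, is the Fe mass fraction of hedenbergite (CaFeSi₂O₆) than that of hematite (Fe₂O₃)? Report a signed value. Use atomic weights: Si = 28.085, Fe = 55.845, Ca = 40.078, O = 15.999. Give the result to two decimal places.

First mineral: 55.845 g Fe in 248.087 g formula = 22.51 wt% Fe.
Second mineral: 111.690 g Fe in 159.687 g formula = 69.94 wt% Fe.
22.51% − 69.94% gives a difference of -47.43 percentage points.

-47.43 percentage points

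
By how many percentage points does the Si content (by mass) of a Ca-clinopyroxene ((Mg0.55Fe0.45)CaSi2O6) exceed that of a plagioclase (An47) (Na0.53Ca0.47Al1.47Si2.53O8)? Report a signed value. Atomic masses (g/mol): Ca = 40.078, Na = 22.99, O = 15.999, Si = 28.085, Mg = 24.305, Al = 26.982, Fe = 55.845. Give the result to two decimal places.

M((Mg0.55Fe0.45)CaSi2O6) = 230.740 g/mol, so wt% Si = 56.170/230.740 × 100 = 24.34%.
M(Na0.53Ca0.47Al1.47Si2.53O8) = 269.732 g/mol, so wt% Si = 71.055/269.732 × 100 = 26.34%.
24.34 − 26.34 = -2.00 pp.

-2.00 percentage points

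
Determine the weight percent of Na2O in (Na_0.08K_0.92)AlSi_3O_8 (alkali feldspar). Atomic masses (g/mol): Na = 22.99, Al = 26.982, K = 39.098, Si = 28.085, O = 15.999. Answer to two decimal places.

0.89 wt%

Molar mass of (Na_0.08K_0.92)AlSi_3O_8 = 0.08*22.99 + 0.92*39.098 + 1*26.982 + 3*28.085 + 8*15.999 = 277.038 g/mol.
Each formula unit contains 0.08 Na, equivalent to 0.08/2 = 0.0400 mol Na2O.
M(Na2O) = 2×22.99 + 1×15.999 = 61.979 g/mol.
Mass of Na2O per formula unit = 0.0400 × 61.979 = 2.479 g.
Na2O wt% = 2.479 / 277.038 × 100 = 0.89%.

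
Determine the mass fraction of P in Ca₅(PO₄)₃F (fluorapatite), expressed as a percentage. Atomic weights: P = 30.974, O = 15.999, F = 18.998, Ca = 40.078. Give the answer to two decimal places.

18.43 wt%

Formula mass = 5·40.078 + 3·30.974 + 12·15.999 + 1·18.998 = 504.298 g/mol, of which 92.922 g is P.
So P makes up 92.922/504.298 = 0.1843 of the mass, i.e. 18.43%.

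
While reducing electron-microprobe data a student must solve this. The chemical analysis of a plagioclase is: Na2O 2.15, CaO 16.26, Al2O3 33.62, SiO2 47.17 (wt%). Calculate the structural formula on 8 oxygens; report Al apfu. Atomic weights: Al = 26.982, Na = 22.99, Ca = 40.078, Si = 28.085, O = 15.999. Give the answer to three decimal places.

2.15 wt% Na2O ÷ 61.979 g/mol = 0.03469 mol, giving 0.06938 Na and 0.03469 O.
16.26 wt% CaO ÷ 56.077 g/mol = 0.28996 mol, giving 0.28996 Ca and 0.28996 O.
33.62 wt% Al2O3 ÷ 101.961 g/mol = 0.32973 mol, giving 0.65946 Al and 0.98919 O.
47.17 wt% SiO2 ÷ 60.083 g/mol = 0.78508 mol, giving 0.78508 Si and 1.57016 O.
Oxygen sums to 2.88400; scaling by 8/2.88400 = 2.77393 puts the formula on 8 O.
Al: 0.65946 × 2.77393 = 1.829 atoms per formula unit.

1.829 Al apfu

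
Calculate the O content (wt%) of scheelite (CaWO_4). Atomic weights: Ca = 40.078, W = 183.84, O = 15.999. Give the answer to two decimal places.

22.23 wt%

M(CaWO_4) = 287.914 g/mol.
O contributes 4 × 15.999 = 63.996 g per mole.
63.996/287.914 = 0.2223 → 22.23%.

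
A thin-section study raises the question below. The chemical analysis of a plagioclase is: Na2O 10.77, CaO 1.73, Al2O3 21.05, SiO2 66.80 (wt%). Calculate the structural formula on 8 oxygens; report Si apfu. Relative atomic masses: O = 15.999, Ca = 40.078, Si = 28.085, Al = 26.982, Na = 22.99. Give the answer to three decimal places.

Na2O (M=61.979): mol = 0.17377; Na = 0.34754, O = 0.17377.
CaO (M=56.077): mol = 0.03085; Ca = 0.03085, O = 0.03085.
Al2O3 (M=101.961): mol = 0.20645; Al = 0.41290, O = 0.61935.
SiO2 (M=60.083): mol = 1.11180; Si = 1.11180, O = 2.22360.
ΣO = 3.04757; factor = 8/ΣO = 2.62504.
Si apfu = 1.11180 × 2.62504 = 2.919.

2.919 Si apfu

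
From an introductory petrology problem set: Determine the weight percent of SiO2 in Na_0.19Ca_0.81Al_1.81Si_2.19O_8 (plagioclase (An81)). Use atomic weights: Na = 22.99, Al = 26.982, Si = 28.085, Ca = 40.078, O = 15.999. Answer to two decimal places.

47.82 wt%

M(Na_0.19Ca_0.81Al_1.81Si_2.19O_8) = 275.167 g/mol; M(SiO2) = 60.083 g/mol.
Moles SiO2 per formula unit = 2.19 Si ÷ 1 = 2.1900.
SiO2 fraction = (2.1900 × 60.083) / 275.167 = 131.582/275.167 = 0.4782.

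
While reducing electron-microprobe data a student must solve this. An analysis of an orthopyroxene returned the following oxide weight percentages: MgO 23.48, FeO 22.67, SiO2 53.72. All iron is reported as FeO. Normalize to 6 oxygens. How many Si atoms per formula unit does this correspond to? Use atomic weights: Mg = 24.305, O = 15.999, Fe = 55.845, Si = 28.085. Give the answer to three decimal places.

1.997 Si apfu

MgO (M=40.304): mol = 0.58257; Mg = 0.58257, O = 0.58257.
FeO (M=71.844): mol = 0.31554; Fe = 0.31554, O = 0.31554.
SiO2 (M=60.083): mol = 0.89410; Si = 0.89410, O = 1.78820.
ΣO = 2.68631; factor = 6/ΣO = 2.23355.
Si apfu = 0.89410 × 2.23355 = 1.997.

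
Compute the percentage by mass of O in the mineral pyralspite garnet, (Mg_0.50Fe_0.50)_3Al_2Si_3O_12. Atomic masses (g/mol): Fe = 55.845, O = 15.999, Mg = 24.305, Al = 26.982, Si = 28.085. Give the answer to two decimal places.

Formula mass = 1.50*24.305 + 1.50*55.845 + 2*26.982 + 3*28.085 + 12*15.999 = 450.432 g/mol, of which 191.988 g is O.
So O makes up 191.988/450.432 = 0.4262 of the mass, i.e. 42.62%.

42.62 mass %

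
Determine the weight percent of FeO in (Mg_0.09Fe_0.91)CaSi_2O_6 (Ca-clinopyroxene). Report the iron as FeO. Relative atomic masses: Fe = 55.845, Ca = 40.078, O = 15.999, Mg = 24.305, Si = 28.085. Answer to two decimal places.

26.66 wt%

Formula mass = 245.248 g/mol.
0.91 Fe → 0.9100 mol FeO per formula unit; M(FeO) = 71.844, so FeO mass = 65.378 g.
65.378/245.248 × 100 = 26.66 wt%.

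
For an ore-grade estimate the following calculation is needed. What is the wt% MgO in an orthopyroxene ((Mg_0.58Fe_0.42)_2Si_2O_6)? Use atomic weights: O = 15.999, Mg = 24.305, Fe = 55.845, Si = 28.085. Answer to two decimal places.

20.57 wt%

M((Mg_0.58Fe_0.42)_2Si_2O_6) = 227.268 g/mol; M(MgO) = 40.304 g/mol.
Moles MgO per formula unit = 1.16 Mg ÷ 1 = 1.1600.
MgO fraction = (1.1600 × 40.304) / 227.268 = 46.753/227.268 = 0.2057.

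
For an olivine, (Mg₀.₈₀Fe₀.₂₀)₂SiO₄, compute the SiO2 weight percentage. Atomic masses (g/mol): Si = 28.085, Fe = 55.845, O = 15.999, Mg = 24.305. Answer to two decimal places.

Formula mass = 153.307 g/mol.
1 Si → 1.0000 mol SiO2 per formula unit; M(SiO2) = 60.083, so SiO2 mass = 60.083 g.
60.083/153.307 × 100 = 39.19 wt%.

39.19 wt%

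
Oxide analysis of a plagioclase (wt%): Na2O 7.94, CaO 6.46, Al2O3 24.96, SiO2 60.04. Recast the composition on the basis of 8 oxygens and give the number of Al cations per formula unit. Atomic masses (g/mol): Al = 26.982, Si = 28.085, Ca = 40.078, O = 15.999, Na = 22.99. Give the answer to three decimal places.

Na2O (M=61.979): mol = 0.12811; Na = 0.25622, O = 0.12811.
CaO (M=56.077): mol = 0.11520; Ca = 0.11520, O = 0.11520.
Al2O3 (M=101.961): mol = 0.24480; Al = 0.48960, O = 0.73440.
SiO2 (M=60.083): mol = 0.99928; Si = 0.99928, O = 1.99856.
ΣO = 2.97627; factor = 8/ΣO = 2.68793.
Al apfu = 0.48960 × 2.68793 = 1.316.

1.316 Al apfu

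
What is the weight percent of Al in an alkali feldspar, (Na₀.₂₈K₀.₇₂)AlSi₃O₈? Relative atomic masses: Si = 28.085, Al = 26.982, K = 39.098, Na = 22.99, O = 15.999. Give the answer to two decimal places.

Molar mass of (Na₀.₂₈K₀.₇₂)AlSi₃O₈: 0.28×22.99 + 0.72×39.098 + 1×26.982 + 3×28.085 + 8×15.999 = 273.817 g/mol.
Mass of Al per formula unit: 1 × 26.982 = 26.982 g.
Weight fraction Al = 26.982 / 273.817 = 0.0985.

9.85 wt%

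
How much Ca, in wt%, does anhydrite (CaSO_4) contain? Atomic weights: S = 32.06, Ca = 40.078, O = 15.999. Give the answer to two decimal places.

Formula mass = 1×40.078 + 1×32.06 + 4×15.999 = 136.134 g/mol, of which 40.078 g is Ca.
So Ca makes up 40.078/136.134 = 0.2944 of the mass, i.e. 29.44%.

29.44 wt%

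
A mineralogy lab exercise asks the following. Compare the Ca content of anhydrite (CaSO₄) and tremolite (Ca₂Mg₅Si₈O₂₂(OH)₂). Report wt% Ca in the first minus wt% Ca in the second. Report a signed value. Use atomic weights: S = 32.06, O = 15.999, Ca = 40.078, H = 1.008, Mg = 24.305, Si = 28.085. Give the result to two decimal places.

First mineral: 40.078 g Ca in 136.134 g formula = 29.44 wt% Ca.
Second mineral: 80.156 g Ca in 812.353 g formula = 9.87 wt% Ca.
29.44% − 9.87% gives a difference of 19.57 percentage points.

19.57 percentage points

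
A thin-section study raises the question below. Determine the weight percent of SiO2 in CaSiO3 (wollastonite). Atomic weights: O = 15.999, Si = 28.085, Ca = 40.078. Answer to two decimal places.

51.72 wt%

Formula mass = 116.160 g/mol.
1 Si → 1.0000 mol SiO2 per formula unit; M(SiO2) = 60.083, so SiO2 mass = 60.083 g.
60.083/116.160 × 100 = 51.72 wt%.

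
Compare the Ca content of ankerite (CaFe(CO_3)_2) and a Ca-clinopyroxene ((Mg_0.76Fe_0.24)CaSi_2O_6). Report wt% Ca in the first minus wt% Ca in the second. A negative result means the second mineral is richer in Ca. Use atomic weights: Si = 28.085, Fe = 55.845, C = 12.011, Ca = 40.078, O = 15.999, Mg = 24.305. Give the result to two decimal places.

0.68 percentage points

First mineral: 40.078 g Ca in 215.939 g formula = 18.56 wt% Ca.
Second mineral: 40.078 g Ca in 224.117 g formula = 17.88 wt% Ca.
18.56% − 17.88% gives a difference of 0.68 percentage points.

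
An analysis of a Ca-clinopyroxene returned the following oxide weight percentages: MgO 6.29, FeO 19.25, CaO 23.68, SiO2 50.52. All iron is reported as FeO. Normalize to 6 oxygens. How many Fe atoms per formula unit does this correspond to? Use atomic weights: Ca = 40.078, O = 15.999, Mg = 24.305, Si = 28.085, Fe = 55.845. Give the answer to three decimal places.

0.636 Fe apfu

MgO: 6.29/40.304 = 0.15606 mol → 0.15606 mol Mg, 0.15606 mol O.
FeO: 19.25/71.844 = 0.26794 mol → 0.26794 mol Fe, 0.26794 mol O.
CaO: 23.68/56.077 = 0.42228 mol → 0.42228 mol Ca, 0.42228 mol O.
SiO2: 50.52/60.083 = 0.84084 mol → 0.84084 mol Si, 1.68168 mol O.
Total oxygen = 2.52796 mol. Normalization factor = 6/2.52796 = 2.37346.
Fe per 6 O = 0.26794 × 2.37346 = 0.636.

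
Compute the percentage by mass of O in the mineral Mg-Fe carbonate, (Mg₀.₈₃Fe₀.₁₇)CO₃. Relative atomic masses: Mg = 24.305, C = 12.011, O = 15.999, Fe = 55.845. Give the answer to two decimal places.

53.52 weight percent

M((Mg₀.₈₃Fe₀.₁₇)CO₃) = 89.675 g/mol.
O contributes 3 × 15.999 = 47.997 g per mole.
47.997/89.675 = 0.5352 → 53.52%.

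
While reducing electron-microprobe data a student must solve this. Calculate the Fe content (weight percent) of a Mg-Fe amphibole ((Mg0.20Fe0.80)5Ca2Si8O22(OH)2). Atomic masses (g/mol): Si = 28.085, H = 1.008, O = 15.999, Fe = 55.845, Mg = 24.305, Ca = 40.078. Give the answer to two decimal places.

Molar mass of (Mg0.20Fe0.80)5Ca2Si8O22(OH)2: 1*24.305 + 4*55.845 + 2*40.078 + 8*28.085 + 24*15.999 + 2*1.008 = 938.513 g/mol.
Mass of Fe per formula unit: 4 × 55.845 = 223.380 g.
Weight fraction Fe = 223.380 / 938.513 = 0.2380.

23.80 weight percent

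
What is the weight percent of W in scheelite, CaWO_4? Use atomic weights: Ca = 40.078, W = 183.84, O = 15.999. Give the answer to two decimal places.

M(CaWO_4) = 287.914 g/mol.
W contributes 1 × 183.84 = 183.840 g per mole.
183.840/287.914 = 0.6385 → 63.85%.

63.85 mass %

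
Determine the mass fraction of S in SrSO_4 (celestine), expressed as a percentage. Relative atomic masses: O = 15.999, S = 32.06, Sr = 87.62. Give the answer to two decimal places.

17.45 wt%

M(SrSO_4) = 183.676 g/mol.
S contributes 1 × 32.06 = 32.060 g per mole.
32.060/183.676 = 0.1745 → 17.45%.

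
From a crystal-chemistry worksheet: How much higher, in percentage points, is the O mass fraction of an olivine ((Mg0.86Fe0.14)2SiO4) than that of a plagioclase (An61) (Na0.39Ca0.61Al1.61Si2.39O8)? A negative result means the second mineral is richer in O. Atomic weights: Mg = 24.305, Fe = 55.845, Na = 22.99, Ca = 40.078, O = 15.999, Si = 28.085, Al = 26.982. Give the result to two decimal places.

-4.26 percentage points

O in (Mg0.86Fe0.14)2SiO4: molar mass 149.522 g/mol; 4×15.999 = 63.996 g → 42.80 wt%.
O in Na0.39Ca0.61Al1.61Si2.39O8: molar mass 271.970 g/mol; 8×15.999 = 127.992 g → 47.06 wt%.
Difference = 42.80 − 47.06 = -4.26 percentage points.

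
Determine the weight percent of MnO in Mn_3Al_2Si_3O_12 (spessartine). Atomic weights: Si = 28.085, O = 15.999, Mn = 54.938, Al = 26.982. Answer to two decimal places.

42.99 wt%

M(Mn_3Al_2Si_3O_12) = 495.021 g/mol; M(MnO) = 70.937 g/mol.
Moles MnO per formula unit = 3 Mn ÷ 1 = 3.0000.
MnO fraction = (3.0000 × 70.937) / 495.021 = 212.811/495.021 = 0.4299.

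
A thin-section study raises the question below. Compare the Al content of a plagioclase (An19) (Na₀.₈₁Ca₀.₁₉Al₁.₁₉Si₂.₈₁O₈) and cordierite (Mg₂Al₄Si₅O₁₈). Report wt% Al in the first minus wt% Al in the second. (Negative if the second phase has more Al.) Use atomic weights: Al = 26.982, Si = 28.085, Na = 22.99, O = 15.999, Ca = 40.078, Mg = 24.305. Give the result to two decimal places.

-6.35 percentage points

M(Na₀.₈₁Ca₀.₁₉Al₁.₁₉Si₂.₈₁O₈) = 265.256 g/mol, so wt% Al = 32.109/265.256 × 100 = 12.10%.
M(Mg₂Al₄Si₅O₁₈) = 584.945 g/mol, so wt% Al = 107.928/584.945 × 100 = 18.45%.
12.10 − 18.45 = -6.35 pp.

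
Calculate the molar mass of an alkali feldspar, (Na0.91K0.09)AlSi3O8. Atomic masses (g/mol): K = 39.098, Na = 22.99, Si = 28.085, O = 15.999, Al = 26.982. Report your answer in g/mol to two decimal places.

263.67 g/mol

The formula mass is the sum 0.91×22.99 + 0.09×39.098 + 1×26.982 + 3×28.085 + 8×15.999.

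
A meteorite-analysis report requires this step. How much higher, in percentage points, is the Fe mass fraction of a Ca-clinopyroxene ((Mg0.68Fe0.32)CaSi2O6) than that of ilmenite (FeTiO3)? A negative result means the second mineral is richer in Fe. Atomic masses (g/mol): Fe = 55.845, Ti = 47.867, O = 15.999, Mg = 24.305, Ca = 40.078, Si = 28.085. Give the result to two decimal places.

-28.93 percentage points

M((Mg0.68Fe0.32)CaSi2O6) = 226.640 g/mol, so wt% Fe = 17.870/226.640 × 100 = 7.88%.
M(FeTiO3) = 151.709 g/mol, so wt% Fe = 55.845/151.709 × 100 = 36.81%.
7.88 − 36.81 = -28.93 pp.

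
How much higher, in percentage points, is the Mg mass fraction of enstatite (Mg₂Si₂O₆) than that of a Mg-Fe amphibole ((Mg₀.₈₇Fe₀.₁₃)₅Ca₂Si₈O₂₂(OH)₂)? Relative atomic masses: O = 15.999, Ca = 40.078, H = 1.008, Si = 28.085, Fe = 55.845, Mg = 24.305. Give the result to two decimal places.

11.52 percentage points

Mg in Mg₂Si₂O₆: molar mass 200.774 g/mol; 2×24.305 = 48.610 g → 24.21 wt%.
Mg in (Mg₀.₈₇Fe₀.₁₃)₅Ca₂Si₈O₂₂(OH)₂: molar mass 832.854 g/mol; 4.35×24.305 = 105.727 g → 12.69 wt%.
Difference = 24.21 − 12.69 = 11.52 percentage points.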